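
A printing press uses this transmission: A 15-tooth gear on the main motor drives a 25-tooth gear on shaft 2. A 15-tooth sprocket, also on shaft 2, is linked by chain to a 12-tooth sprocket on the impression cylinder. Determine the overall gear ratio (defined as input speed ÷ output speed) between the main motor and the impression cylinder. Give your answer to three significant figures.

1.33

Each stage contributes driven/driver: gear mesh 25/15 = 1.6667, chain 12/15 = 0.8.
Overall: 1.6667 × 0.8 = 1.3333.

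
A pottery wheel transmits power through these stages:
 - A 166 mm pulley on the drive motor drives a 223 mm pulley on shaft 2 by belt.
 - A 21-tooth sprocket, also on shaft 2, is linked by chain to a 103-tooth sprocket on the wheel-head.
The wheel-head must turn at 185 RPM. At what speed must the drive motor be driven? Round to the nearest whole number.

1219 RPM

Overall ratio R = 1.3434 × 4.9048 = 6.5889.
Required input speed = output speed × R = 185 × 6.5889 = 1219 RPM.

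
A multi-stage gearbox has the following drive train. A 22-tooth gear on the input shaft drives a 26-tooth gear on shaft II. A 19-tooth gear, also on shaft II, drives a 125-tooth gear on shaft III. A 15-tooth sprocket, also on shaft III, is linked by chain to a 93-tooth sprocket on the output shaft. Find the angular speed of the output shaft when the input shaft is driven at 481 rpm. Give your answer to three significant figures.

Gear mesh: ratio = 26/22 = 1.1818, so shaft II turns at 481 / 1.1818 = 407 rpm.
Gear mesh: ratio = 125/19 = 6.5789, so shaft III turns at 407 / 6.5789 = 61.864 rpm.
Chain: ratio = 93/15 = 6.2, so the output shaft turns at 61.864 / 6.2 = 9.9781 rpm.

9.98 rpm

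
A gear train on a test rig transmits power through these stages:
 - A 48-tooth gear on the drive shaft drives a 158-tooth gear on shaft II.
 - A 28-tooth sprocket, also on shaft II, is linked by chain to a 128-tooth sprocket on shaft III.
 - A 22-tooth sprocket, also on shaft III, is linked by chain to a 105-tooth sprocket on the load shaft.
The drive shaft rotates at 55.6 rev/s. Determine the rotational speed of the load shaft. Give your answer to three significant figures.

0.774 rev/s

gear mesh 158/48 = 3.2917 → 55.6/3.2917 = 16.891 rev/s
chain 128/28 = 4.5714 → 16.891/4.5714 = 3.6949 rev/s
chain 105/22 = 4.7727 → 3.6949/4.7727 = 0.77418 rev/s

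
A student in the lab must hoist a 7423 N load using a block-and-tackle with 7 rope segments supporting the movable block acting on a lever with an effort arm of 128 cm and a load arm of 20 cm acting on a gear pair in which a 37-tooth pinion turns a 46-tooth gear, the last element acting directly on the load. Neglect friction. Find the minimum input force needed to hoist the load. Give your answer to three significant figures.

133 N

Block-and-tackle MA = number of supporting rope parts = 7.
Lever MA = effort arm / load arm = 128/20 = 6.4.
Gear pair MA = 46/37 = 1.2432.
Combined ideal MA = 7 × 6.4 × 1.2432 = 55.697.
Effort = load / MA = 7423 / 55.697 = 133.27 N.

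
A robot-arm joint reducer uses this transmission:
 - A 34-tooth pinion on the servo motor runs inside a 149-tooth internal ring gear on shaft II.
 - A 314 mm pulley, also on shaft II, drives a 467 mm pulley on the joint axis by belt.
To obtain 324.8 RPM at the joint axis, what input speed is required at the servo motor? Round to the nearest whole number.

Overall ratio R = 4.3824 × 1.4873 = 6.5177.
Required input speed = output speed × R = 324.8 × 6.5177 = 2117 RPM.

2117 RPM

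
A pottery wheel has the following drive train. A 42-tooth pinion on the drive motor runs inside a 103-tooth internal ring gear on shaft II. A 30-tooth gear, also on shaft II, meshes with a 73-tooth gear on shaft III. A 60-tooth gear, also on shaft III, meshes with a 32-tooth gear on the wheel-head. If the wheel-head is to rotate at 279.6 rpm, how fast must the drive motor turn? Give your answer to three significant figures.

Overall ratio R = 2.4524 × 2.4333 × 0.53333 = 3.1826.
Required input speed = output speed × R = 279.6 × 3.1826 = 889.87 rpm.

890 rpm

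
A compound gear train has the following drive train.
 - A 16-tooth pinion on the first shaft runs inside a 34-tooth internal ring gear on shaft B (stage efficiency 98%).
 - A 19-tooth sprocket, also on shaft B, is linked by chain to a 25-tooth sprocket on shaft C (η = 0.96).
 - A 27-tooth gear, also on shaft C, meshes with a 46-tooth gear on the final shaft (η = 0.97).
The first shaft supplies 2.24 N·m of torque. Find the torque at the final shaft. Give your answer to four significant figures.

internal gear 34/16 = 2.125 → τ = 2.24·2.125·0.98 = 4.6648 N·m
chain 25/19 = 1.3158 → τ = 4.6648·1.3158·0.96 = 5.8924 N·m
gear mesh 46/27 = 1.7037 → τ = 5.8924·1.7037·0.97 = 9.7377 N·m

9.738 N·m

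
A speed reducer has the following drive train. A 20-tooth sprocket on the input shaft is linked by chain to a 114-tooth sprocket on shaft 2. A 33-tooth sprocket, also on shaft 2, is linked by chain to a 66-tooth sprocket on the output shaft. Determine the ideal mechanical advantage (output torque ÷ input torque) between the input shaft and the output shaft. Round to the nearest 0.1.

11.4

Each stage contributes driven/driver: chain 114/20 = 5.7, chain 66/33 = 2.
Overall: 5.7 × 2 = 11.4.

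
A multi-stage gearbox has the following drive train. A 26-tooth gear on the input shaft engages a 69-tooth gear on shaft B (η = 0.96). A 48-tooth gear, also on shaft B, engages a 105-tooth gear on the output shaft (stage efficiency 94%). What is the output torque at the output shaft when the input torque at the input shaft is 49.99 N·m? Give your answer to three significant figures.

262 N·m

Gear mesh: ratio = 69/26 = 2.6538; torque at shaft B = 49.99 × 2.6538 × 0.96 = 127.36 N·m.
Gear mesh: ratio = 105/48 = 2.1875; torque at the output shaft = 127.36 × 2.1875 × 0.94 = 261.88 N·m.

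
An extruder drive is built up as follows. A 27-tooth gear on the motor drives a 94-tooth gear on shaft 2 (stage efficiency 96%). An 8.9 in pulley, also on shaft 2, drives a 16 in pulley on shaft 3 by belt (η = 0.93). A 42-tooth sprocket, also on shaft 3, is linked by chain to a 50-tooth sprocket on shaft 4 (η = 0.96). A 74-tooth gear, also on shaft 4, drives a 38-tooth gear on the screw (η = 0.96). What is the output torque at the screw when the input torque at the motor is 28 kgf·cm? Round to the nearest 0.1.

gear mesh 94/27 = 3.4815 → τ = 28·3.4815·0.96 = 93.582 kgf·cm
belt 16/8.9 = 1.7978 → τ = 93.582·1.7978·0.93 = 156.46 kgf·cm
chain 50/42 = 1.1905 → τ = 156.46·1.1905·0.96 = 178.81 kgf·cm
gear mesh 38/74 = 0.51351 → τ = 178.81·0.51351·0.96 = 88.15 kgf·cm

88.1 kgf·cm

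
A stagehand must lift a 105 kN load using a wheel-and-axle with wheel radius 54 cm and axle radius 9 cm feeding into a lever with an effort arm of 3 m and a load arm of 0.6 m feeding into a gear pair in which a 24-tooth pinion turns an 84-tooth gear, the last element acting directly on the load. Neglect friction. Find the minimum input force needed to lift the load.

Wheel-and-axle MA = R/r = 54/9 = 6.
Lever MA = effort arm / load arm = 3/0.6 = 5.
Gear pair MA = 84/24 = 3.5.
Combined ideal MA = 6 × 5 × 3.5 = 105.
Effort = load / MA = 105 / 105 = 1 kN.

1 kN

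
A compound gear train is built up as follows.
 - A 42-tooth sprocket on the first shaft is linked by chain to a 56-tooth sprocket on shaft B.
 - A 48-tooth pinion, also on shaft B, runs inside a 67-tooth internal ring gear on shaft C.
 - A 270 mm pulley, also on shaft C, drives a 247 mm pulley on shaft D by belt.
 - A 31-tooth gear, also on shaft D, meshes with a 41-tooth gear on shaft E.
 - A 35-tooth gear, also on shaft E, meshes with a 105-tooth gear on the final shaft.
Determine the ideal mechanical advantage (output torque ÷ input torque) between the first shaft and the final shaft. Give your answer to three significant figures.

6.76

Each stage contributes driven/driver: chain 56/42 = 1.3333, internal gear 67/48 = 1.3958, belt 247/270 = 0.91481, gear mesh 41/31 = 1.3226, gear mesh 105/35 = 3.
Overall: 1.3333 × 1.3958 × 0.91481 × 1.3226 × 3 = 6.7554.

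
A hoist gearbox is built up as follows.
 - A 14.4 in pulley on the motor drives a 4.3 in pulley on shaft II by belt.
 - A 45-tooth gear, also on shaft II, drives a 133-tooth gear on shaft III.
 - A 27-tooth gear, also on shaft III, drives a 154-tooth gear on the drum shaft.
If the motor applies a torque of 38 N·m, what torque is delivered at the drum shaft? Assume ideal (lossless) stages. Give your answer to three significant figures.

Belt: ratio = 4.3/14.4 = 0.29861; torque at shaft II = 38 × 0.29861 = 11.347 N·m.
Gear mesh: ratio = 133/45 = 2.9556; torque at shaft III = 11.347 × 2.9556 = 33.537 N·m.
Gear mesh: ratio = 154/27 = 5.7037; torque at the drum shaft = 33.537 × 5.7037 = 191.29 N·m.

191 N·m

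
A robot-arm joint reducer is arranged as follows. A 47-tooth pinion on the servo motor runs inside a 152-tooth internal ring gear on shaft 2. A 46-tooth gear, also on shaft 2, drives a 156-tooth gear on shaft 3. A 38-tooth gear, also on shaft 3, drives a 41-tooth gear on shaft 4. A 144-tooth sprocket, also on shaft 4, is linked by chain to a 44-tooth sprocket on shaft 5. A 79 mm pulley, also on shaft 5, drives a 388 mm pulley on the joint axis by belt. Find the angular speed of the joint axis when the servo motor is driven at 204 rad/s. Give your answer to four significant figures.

internal gear 152/47 = 3.234 → 204/3.234 = 63.079 rad/s
gear mesh 156/46 = 3.3913 → 63.079/3.3913 = 18.6 rad/s
gear mesh 41/38 = 1.0789 → 18.6/1.0789 = 17.239 rad/s
chain 44/144 = 0.30556 → 17.239/0.30556 = 56.419 rad/s
belt 388/79 = 4.9114 → 56.419/4.9114 = 11.487 rad/s

11.49 rad/s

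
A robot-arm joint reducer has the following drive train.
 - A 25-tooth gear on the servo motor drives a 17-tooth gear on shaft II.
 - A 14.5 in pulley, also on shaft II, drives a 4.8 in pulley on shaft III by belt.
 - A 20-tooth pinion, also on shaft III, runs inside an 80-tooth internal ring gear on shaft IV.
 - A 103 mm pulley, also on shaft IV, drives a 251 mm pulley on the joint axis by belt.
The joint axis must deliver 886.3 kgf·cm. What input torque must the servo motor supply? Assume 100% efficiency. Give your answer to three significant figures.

Overall ratio R = 0.68 × 0.33103 × 4 × 2.4369 = 2.1942.
Input torque = output torque / R = 886.3 / 2.1942 = 403.93 kgf·cm.

404 kgf·cm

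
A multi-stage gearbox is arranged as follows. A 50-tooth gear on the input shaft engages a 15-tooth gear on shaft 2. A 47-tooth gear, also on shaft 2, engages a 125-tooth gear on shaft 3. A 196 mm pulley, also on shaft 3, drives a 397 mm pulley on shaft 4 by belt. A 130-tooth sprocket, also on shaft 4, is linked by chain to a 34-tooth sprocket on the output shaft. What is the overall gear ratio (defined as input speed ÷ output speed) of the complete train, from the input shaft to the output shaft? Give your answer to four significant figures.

Each stage contributes driven/driver: gear mesh 15/50 = 0.3, gear mesh 125/47 = 2.6596, belt 397/196 = 2.0255, chain 34/130 = 0.26154.
Overall: 0.3 × 2.6596 × 2.0255 × 0.26154 = 0.42267.

0.4227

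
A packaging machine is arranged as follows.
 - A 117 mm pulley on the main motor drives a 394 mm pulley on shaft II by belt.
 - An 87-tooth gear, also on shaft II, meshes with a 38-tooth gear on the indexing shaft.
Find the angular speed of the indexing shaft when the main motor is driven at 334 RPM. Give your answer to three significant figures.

the main motor → shaft II (belt, 394/117): 334 ÷ 3.3675 = 99.183 RPM
shaft II → the indexing shaft (gear mesh, 38/87): 99.183 ÷ 0.43678 = 227.08 RPM

227 RPM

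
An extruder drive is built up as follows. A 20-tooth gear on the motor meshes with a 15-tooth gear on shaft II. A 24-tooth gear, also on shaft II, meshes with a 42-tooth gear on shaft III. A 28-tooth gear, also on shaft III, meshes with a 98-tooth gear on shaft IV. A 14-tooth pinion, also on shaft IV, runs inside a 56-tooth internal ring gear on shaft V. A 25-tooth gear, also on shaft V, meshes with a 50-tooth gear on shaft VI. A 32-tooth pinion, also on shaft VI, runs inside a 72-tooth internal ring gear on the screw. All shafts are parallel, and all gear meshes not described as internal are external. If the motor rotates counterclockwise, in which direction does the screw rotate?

counterclockwise

the motor → shaft II: external mesh, 1 reversal → CW.
shaft II → shaft III: external mesh, 1 reversal → CCW.
shaft III → shaft IV: external mesh, 1 reversal → CW.
shaft IV → shaft V: internal mesh, same direction → CW.
shaft V → shaft VI: external mesh, 1 reversal → CCW.
shaft VI → the screw: internal mesh, same direction → CCW.
4 reversals in total — an even number — so the screw turns the same way as the motor.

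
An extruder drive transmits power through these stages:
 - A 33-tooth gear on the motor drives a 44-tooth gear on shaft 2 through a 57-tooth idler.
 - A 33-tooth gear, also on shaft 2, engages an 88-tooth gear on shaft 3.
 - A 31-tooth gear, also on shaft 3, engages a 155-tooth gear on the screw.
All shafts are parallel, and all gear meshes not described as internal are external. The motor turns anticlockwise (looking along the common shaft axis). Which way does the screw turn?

the motor → shaft 2: driver → idler → driven is 2 external meshes, 2 reversals → CCW.
shaft 2 → shaft 3: external mesh, 1 reversal → CW.
shaft 3 → the screw: external mesh, 1 reversal → CCW.
4 reversals in total — an even number — so the screw turns the same way as the motor.

anticlockwise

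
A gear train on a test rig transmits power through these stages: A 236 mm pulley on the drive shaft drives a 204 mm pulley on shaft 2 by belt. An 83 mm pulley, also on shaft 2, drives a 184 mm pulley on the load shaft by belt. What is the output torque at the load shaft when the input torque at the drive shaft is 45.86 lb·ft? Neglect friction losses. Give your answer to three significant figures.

87.9 lb·ft

belt 204/236 = 0.86441 → τ = 45.86·0.86441 = 39.642 lb·ft
belt 184/83 = 2.2169 → τ = 39.642·2.2169 = 87.88 lb·ft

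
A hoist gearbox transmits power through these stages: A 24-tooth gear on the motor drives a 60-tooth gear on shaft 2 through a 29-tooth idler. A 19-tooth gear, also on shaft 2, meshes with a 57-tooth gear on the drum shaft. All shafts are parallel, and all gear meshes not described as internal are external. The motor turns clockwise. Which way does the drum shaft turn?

counterclockwise

the motor → shaft 2: driver → idler → driven is 2 external meshes, 2 reversals → CW.
shaft 2 → the drum shaft: external mesh, 1 reversal → CCW.
3 reversals in total — an odd number — so the drum shaft turns opposite to the motor.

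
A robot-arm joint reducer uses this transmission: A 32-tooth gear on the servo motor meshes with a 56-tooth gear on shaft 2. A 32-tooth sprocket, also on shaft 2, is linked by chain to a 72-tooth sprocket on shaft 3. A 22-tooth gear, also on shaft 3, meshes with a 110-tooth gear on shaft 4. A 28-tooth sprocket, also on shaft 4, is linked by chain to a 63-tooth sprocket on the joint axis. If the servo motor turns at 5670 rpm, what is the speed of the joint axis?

128 rpm

the servo motor → shaft 2 (gear mesh, 56/32): 5670 ÷ 1.75 = 3240 rpm
shaft 2 → shaft 3 (chain, 72/32): 3240 ÷ 2.25 = 1440 rpm
shaft 3 → shaft 4 (gear mesh, 110/22): 1440 ÷ 5 = 288 rpm
shaft 4 → the joint axis (chain, 63/28): 288 ÷ 2.25 = 128 rpm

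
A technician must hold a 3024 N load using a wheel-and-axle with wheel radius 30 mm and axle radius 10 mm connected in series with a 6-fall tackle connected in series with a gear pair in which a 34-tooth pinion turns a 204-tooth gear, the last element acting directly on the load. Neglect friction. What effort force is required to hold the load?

Wheel-and-axle MA = R/r = 30/10 = 3.
Block-and-tackle MA = number of supporting rope parts = 6.
Gear pair MA = 204/34 = 6.
Combined ideal MA = 3 × 6 × 6 = 108.
Effort = load / MA = 3024 / 108 = 28 N.

28 N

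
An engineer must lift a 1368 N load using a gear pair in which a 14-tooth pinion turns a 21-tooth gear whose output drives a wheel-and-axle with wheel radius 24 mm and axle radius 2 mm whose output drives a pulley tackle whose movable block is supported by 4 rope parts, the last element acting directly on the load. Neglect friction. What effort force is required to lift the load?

19 N

Gear pair MA = 21/14 = 1.5.
Wheel-and-axle MA = R/r = 24/2 = 12.
Block-and-tackle MA = number of supporting rope parts = 4.
Combined ideal MA = 1.5 × 12 × 4 = 72.
Effort = load / MA = 1368 / 72 = 19 N.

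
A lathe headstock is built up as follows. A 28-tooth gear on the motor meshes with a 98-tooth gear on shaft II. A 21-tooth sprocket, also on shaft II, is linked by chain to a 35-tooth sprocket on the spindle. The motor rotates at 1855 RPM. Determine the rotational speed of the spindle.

the motor → shaft II (gear mesh, 98/28): 1855 ÷ 3.5 = 530 RPM
shaft II → the spindle (chain, 35/21): 530 ÷ 1.6667 = 318 RPM

318 RPM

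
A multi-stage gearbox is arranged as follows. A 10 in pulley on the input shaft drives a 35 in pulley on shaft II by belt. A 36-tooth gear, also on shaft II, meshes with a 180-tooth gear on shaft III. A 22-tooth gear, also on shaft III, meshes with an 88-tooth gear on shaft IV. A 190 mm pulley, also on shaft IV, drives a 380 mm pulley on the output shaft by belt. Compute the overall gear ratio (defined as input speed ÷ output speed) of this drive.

Each stage contributes driven/driver: belt 35/10 = 3.5, gear mesh 180/36 = 5, gear mesh 88/22 = 4, belt 380/190 = 2.
Overall: 3.5 × 5 × 4 × 2 = 140.

140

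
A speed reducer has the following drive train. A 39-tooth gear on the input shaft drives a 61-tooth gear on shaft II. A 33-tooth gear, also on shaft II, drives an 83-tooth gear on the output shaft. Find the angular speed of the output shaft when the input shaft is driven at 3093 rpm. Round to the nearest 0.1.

the input shaft → shaft II (gear mesh, 61/39): 3093 ÷ 1.5641 = 1977.5 rpm
shaft II → the output shaft (gear mesh, 83/33): 1977.5 ÷ 2.5152 = 786.23 rpm

786.2 rpm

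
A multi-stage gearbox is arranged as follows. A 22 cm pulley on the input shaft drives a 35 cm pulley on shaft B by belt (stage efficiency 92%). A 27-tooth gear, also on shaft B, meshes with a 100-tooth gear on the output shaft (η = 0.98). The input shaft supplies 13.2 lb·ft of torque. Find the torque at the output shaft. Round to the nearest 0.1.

70.1 lb·ft

After the belt (35/22): 13.2 × 1.5909 × 0.92 = 19.32 lb·ft
After the gear mesh (100/27): 19.32 × 3.7037 × 0.98 = 70.124 lb·ft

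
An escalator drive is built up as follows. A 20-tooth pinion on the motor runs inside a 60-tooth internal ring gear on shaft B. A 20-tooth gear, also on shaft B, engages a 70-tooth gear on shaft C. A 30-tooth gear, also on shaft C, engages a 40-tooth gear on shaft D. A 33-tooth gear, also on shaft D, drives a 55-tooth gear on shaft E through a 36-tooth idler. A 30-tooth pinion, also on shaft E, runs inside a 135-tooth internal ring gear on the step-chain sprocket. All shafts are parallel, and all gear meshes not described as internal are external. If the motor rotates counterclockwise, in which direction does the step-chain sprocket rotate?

counterclockwise

the motor → shaft B: internal mesh, same direction → CCW.
shaft B → shaft C: external mesh, 1 reversal → CW.
shaft C → shaft D: external mesh, 1 reversal → CCW.
shaft D → shaft E: driver → idler → driven is 2 external meshes, 2 reversals → CCW.
shaft E → the step-chain sprocket: internal mesh, same direction → CCW.
4 reversals in total — an even number — so the step-chain sprocket turns the same way as the motor.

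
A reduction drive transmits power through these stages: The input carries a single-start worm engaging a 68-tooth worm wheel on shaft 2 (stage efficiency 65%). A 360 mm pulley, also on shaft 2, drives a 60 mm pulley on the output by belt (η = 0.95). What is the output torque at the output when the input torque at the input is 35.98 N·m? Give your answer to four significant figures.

251.8 N·m

After the worm (68/1): 35.98 × 68 × 0.65 = 1590.3 N·m
After the belt (60/360): 1590.3 × 0.16667 × 0.95 = 251.8 N·m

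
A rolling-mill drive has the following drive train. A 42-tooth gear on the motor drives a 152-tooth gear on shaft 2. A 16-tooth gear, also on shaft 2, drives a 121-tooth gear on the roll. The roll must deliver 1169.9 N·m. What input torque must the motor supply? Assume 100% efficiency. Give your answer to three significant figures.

42.7 N·m

Overall ratio R = 3.619 × 7.5625 = 27.369.
Input torque = output torque / R = 1169.9 / 27.369 = 42.745 N·m.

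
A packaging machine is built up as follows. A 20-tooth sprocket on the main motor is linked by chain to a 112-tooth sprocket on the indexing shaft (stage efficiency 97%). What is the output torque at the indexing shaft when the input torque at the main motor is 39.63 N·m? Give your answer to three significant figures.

After the chain (112/20): 39.63 × 5.6 × 0.97 = 215.27 N·m

215 N·m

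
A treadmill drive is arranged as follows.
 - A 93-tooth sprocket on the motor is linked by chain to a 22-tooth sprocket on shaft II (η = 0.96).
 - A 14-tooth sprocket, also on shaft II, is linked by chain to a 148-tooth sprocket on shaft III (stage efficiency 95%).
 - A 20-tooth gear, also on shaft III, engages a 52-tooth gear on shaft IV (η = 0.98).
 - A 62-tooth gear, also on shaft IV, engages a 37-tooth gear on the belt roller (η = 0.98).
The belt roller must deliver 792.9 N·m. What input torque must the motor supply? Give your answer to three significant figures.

Overall ratio R = 0.23656 × 10.571 × 2.6 × 0.59677 = 3.8802; overall efficiency η = 0.96 × 0.95 × 0.98 × 0.98 = 0.8759.
Input torque = output torque / (R × η) = 792.9 / (3.8802 × 0.8759) = 233.3 N·m.

233 N·m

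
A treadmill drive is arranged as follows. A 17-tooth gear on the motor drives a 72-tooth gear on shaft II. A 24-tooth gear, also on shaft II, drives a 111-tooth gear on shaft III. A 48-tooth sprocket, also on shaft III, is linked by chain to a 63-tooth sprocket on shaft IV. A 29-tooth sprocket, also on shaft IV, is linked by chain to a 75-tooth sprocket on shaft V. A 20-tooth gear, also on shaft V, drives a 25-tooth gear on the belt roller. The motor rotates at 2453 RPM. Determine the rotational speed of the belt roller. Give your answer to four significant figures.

the motor → shaft II (gear mesh, 72/17): 2453 ÷ 4.2353 = 579.18 RPM
shaft II → shaft III (gear mesh, 111/24): 579.18 ÷ 4.625 = 125.23 RPM
shaft III → shaft IV (chain, 63/48): 125.23 ÷ 1.3125 = 95.412 RPM
shaft IV → shaft V (chain, 75/29): 95.412 ÷ 2.5862 = 36.893 RPM
shaft V → the belt roller (gear mesh, 25/20): 36.893 ÷ 1.25 = 29.514 RPM

29.51 RPM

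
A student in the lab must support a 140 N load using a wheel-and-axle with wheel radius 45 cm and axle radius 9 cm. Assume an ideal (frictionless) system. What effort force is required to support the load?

Wheel-and-axle MA = R/r = 45/9 = 5.
Effort = load / MA = 140 / 5 = 28 N.

28 N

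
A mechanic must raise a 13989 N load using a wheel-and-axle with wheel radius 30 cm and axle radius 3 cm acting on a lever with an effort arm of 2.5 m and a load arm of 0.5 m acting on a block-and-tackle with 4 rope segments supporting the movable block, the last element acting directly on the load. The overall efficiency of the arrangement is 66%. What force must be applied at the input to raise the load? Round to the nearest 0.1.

Wheel-and-axle MA = R/r = 30/3 = 10.
Lever MA = effort arm / load arm = 2.5/0.5 = 5.
Block-and-tackle MA = number of supporting rope parts = 4.
Combined ideal MA = 10 × 5 × 4 = 200.
Actual MA = 200 × 0.66 = 132.
Effort = load / actual MA = 13989 / 132 = 105.98 N.

106.0 N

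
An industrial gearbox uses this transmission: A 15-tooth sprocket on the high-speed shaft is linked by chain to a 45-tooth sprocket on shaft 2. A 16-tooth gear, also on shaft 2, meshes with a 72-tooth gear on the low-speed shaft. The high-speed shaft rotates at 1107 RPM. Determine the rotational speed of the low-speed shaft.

Chain: ratio = 45/15 = 3, so shaft 2 turns at 1107 / 3 = 369 RPM.
Gear mesh: ratio = 72/16 = 4.5, so the low-speed shaft turns at 369 / 4.5 = 82 RPM.

82 RPM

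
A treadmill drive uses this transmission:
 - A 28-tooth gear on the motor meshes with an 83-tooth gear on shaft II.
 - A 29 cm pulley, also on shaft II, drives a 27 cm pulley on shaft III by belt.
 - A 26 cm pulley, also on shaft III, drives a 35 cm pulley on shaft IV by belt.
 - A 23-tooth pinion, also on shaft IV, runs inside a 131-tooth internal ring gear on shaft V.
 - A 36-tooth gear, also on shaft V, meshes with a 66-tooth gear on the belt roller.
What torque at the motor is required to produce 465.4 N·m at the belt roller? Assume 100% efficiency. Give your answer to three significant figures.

Overall ratio R = 2.9643 × 0.93103 × 1.3462 × 5.6957 × 1.8333 = 38.794.
Input torque = output torque / R = 465.4 / 38.794 = 11.997 N·m.

12.0 N·m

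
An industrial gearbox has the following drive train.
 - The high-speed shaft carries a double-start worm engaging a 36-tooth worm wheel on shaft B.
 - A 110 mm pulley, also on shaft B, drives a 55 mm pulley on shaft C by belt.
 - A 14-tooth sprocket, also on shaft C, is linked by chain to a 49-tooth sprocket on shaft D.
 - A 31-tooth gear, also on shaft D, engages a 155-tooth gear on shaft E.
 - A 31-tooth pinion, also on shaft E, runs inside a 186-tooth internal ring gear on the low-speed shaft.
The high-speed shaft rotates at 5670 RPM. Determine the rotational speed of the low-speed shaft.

the high-speed shaft → shaft B (worm, 36/2): 5670 ÷ 18 = 315 RPM
shaft B → shaft C (belt, 55/110): 315 ÷ 0.5 = 630 RPM
shaft C → shaft D (chain, 49/14): 630 ÷ 3.5 = 180 RPM
shaft D → shaft E (gear mesh, 155/31): 180 ÷ 5 = 36 RPM
shaft E → the low-speed shaft (internal gear, 186/31): 36 ÷ 6 = 6 RPM

6 RPM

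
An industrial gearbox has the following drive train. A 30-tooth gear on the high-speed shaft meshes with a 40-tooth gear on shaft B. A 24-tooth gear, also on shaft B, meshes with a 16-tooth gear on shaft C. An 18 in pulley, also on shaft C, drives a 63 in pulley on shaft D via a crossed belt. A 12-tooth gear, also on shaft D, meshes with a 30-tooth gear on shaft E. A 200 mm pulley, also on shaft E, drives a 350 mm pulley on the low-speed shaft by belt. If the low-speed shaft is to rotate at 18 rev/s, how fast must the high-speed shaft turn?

Overall ratio R = 1.3333 × 0.66667 × 3.5 × 2.5 × 1.75 = 13.611.
Required input speed = output speed × R = 18 × 13.611 = 245 rev/s.

245 rev/s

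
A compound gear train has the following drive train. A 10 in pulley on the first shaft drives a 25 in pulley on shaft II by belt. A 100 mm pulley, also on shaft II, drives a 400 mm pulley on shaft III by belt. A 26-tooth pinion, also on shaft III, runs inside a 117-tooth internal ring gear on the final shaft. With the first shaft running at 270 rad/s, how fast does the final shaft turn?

the first shaft → shaft II (belt, 25/10): 270 ÷ 2.5 = 108 rad/s
shaft II → shaft III (belt, 400/100): 108 ÷ 4 = 27 rad/s
shaft III → the final shaft (internal gear, 117/26): 27 ÷ 4.5 = 6 rad/s

6 rad/s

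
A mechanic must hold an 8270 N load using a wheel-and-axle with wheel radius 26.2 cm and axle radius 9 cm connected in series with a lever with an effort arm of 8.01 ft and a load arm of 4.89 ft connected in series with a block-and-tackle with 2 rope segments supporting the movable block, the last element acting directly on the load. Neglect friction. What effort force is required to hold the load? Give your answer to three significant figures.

867 N

Wheel-and-axle MA = R/r = 26.2/9 = 2.9111.
Lever MA = effort arm / load arm = 8.01/4.89 = 1.638.
Block-and-tackle MA = number of supporting rope parts = 2.
Combined ideal MA = 2.9111 × 1.638 × 2 = 9.537.
Effort = load / MA = 8270 / 9.537 = 867.15 N.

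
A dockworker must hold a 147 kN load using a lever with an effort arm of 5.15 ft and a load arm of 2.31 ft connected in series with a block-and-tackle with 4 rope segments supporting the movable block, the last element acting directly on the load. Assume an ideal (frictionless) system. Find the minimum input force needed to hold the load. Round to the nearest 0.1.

Lever MA = effort arm / load arm = 5.15/2.31 = 2.2294.
Block-and-tackle MA = number of supporting rope parts = 4.
Combined ideal MA = 2.2294 × 4 = 8.9177.
Effort = load / MA = 147 / 8.9177 = 16.484 kN.

16.5 kN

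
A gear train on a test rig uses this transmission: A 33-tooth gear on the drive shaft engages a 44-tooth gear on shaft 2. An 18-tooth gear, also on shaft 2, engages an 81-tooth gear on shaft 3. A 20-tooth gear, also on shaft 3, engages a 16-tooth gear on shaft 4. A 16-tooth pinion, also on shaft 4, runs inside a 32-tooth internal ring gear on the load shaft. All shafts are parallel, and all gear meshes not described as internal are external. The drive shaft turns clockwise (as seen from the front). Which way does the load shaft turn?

counterclockwise

the drive shaft → shaft 2: external mesh, 1 reversal → CCW.
shaft 2 → shaft 3: external mesh, 1 reversal → CW.
shaft 3 → shaft 4: external mesh, 1 reversal → CCW.
shaft 4 → the load shaft: internal mesh, same direction → CCW.
3 reversals in total — an odd number — so the load shaft turns opposite to the drive shaft.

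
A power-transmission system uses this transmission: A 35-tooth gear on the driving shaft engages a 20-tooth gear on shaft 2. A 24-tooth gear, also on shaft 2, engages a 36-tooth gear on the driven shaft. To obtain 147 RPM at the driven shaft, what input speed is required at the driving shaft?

Overall ratio R = 0.57143 × 1.5 = 0.85714.
Required input speed = output speed × R = 147 × 0.85714 = 126 RPM.

126 RPM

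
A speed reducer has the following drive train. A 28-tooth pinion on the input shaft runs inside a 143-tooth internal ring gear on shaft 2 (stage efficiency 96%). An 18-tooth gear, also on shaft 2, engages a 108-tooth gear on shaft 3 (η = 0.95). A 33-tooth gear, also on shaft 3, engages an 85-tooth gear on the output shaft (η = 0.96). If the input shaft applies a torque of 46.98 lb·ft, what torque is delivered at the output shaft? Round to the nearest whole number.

3246 lb·ft

Internal gear: ratio = 143/28 = 5.1071; torque at shaft 2 = 46.98 × 5.1071 × 0.96 = 230.34 lb·ft.
Gear mesh: ratio = 108/18 = 6; torque at shaft 3 = 230.34 × 6 × 0.95 = 1312.9 lb·ft.
Gear mesh: ratio = 85/33 = 2.5758; torque at the output shaft = 1312.9 × 2.5758 × 0.96 = 3246.5 lb·ft.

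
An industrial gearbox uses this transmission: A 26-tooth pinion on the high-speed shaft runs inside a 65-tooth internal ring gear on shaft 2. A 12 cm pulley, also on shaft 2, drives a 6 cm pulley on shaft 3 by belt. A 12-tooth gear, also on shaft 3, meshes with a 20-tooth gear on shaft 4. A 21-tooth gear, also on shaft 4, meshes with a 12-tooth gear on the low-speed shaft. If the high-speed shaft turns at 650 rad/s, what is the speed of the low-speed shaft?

546 rad/s

internal gear 65/26 = 2.5 → 650/2.5 = 260 rad/s
belt 6/12 = 0.5 → 260/0.5 = 520 rad/s
gear mesh 20/12 = 1.6667 → 520/1.6667 = 312 rad/s
gear mesh 12/21 = 0.57143 → 312/0.57143 = 546 rad/s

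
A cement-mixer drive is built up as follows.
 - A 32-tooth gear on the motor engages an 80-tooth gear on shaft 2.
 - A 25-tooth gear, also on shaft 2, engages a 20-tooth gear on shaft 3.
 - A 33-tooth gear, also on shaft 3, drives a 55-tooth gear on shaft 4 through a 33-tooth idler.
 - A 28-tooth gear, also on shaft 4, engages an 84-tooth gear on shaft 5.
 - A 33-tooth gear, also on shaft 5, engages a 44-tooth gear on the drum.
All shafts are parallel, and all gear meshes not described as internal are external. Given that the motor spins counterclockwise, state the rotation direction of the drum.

counterclockwise

the motor → shaft 2: external mesh, 1 reversal → CW.
shaft 2 → shaft 3: external mesh, 1 reversal → CCW.
shaft 3 → shaft 4: driver → idler → driven is 2 external meshes, 2 reversals → CCW.
shaft 4 → shaft 5: external mesh, 1 reversal → CW.
shaft 5 → the drum: external mesh, 1 reversal → CCW.
6 reversals in total — an even number — so the drum turns the same way as the motor.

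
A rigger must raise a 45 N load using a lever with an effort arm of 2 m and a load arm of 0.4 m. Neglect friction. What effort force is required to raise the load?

9 N

Lever MA = effort arm / load arm = 2/0.4 = 5.
Effort = load / MA = 45 / 5 = 9 N.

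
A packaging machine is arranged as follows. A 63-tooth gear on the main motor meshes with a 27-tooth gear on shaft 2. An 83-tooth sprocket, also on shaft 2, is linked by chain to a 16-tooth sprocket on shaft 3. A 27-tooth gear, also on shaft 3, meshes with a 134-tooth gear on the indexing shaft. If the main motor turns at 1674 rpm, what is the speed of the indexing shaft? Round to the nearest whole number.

4083 rpm

the main motor → shaft 2 (gear mesh, 27/63): 1674 ÷ 0.42857 = 3906 rpm
shaft 2 → shaft 3 (chain, 16/83): 3906 ÷ 0.19277 = 20262 rpm
shaft 3 → the indexing shaft (gear mesh, 134/27): 20262 ÷ 4.963 = 4082.7 rpm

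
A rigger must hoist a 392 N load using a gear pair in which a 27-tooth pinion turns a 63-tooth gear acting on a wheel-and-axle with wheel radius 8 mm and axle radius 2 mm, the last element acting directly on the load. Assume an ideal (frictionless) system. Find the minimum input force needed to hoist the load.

42 N

Gear pair MA = 63/27 = 2.3333.
Wheel-and-axle MA = R/r = 8/2 = 4.
Combined ideal MA = 2.3333 × 4 = 9.3333.
Effort = load / MA = 392 / 9.3333 = 42 N.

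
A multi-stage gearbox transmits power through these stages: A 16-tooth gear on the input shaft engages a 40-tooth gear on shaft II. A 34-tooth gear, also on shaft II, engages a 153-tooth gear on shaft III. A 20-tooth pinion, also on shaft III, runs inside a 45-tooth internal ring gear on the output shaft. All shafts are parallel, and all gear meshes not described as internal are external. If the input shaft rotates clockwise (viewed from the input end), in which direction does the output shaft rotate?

clockwise

the input shaft → shaft II: external mesh, 1 reversal → CCW.
shaft II → shaft III: external mesh, 1 reversal → CW.
shaft III → the output shaft: internal mesh, same direction → CW.
2 reversals in total — an even number — so the output shaft turns the same way as the input shaft.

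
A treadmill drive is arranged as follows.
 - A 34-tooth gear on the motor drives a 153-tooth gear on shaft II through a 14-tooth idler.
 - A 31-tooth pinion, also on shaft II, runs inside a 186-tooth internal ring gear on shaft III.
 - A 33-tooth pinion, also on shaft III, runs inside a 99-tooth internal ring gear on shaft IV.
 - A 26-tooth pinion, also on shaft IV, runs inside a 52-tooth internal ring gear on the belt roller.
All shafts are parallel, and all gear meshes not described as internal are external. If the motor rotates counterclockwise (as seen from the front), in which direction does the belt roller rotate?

the motor → shaft II: driver → idler → driven is 2 external meshes, 2 reversals → CCW.
shaft II → shaft III: internal mesh, same direction → CCW.
shaft III → shaft IV: internal mesh, same direction → CCW.
shaft IV → the belt roller: internal mesh, same direction → CCW.
2 reversals in total — an even number — so the belt roller turns the same way as the motor.

counterclockwise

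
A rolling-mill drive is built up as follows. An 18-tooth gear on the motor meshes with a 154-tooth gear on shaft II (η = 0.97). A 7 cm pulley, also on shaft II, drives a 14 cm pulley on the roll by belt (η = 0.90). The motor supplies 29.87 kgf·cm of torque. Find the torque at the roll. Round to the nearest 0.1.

gear mesh 154/18 = 8.5556 → τ = 29.87·8.5556·0.97 = 247.89 kgf·cm
belt 14/7 = 2 → τ = 247.89·2·0.90 = 446.2 kgf·cm

446.2 kgf·cm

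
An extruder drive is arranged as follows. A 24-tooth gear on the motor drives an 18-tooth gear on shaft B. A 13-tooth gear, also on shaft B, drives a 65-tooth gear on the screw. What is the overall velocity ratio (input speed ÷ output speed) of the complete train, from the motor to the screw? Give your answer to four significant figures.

Each stage contributes driven/driver: gear mesh 18/24 = 0.75, gear mesh 65/13 = 5.
Overall: 0.75 × 5 = 3.75.

3.750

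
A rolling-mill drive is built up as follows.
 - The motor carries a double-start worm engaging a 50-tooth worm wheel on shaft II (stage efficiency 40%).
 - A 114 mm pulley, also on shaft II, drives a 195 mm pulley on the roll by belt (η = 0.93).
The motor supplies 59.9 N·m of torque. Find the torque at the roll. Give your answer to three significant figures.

worm 50/2 = 25 → τ = 59.9·25·0.40 = 599 N·m
belt 195/114 = 1.7105 → τ = 599·1.7105·0.93 = 952.88 N·m

953 N·m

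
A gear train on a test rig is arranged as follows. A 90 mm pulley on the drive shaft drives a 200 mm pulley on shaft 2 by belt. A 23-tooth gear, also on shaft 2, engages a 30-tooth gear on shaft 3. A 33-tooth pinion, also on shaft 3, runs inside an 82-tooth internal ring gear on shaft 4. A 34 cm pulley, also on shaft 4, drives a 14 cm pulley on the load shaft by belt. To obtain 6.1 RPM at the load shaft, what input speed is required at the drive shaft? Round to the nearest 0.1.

18.1 RPM

Overall ratio R = 2.2222 × 1.3043 × 2.4848 × 0.41176 = 2.9657.
Required input speed = output speed × R = 6.1 × 2.9657 = 18.091 RPM.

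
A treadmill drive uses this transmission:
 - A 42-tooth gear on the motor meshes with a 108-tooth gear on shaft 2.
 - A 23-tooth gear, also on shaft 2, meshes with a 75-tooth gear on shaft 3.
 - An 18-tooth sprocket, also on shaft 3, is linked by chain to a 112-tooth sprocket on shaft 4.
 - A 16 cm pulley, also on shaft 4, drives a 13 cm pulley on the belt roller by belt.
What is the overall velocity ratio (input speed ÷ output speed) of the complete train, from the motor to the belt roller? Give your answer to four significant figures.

42.39

Each stage contributes driven/driver: gear mesh 108/42 = 2.5714, gear mesh 75/23 = 3.2609, chain 112/18 = 6.2222, belt 13/16 = 0.8125.
Overall: 2.5714 × 3.2609 × 6.2222 × 0.8125 = 42.391.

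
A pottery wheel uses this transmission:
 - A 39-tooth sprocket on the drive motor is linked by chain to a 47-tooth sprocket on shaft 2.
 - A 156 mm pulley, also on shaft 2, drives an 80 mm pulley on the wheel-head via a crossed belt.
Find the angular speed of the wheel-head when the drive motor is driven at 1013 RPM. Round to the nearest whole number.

1639 RPM

Chain: ratio = 47/39 = 1.2051, so shaft 2 turns at 1013 / 1.2051 = 840.57 RPM.
Belt: ratio = 80/156 = 0.51282, so the wheel-head turns at 840.57 / 0.51282 = 1639.1 RPM.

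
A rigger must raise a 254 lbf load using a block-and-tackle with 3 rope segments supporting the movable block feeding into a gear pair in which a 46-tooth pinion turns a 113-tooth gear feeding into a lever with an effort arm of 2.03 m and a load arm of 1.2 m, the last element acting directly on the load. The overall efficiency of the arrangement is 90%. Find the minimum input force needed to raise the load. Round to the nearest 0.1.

22.6 lbf

Block-and-tackle MA = number of supporting rope parts = 3.
Gear pair MA = 113/46 = 2.4565.
Lever MA = effort arm / load arm = 2.03/1.2 = 1.6917.
Combined ideal MA = 3 × 2.4565 × 1.6917 = 12.467.
Actual MA = 12.467 × 0.90 = 11.22.
Effort = load / actual MA = 254 / 11.22 = 22.638 lbf.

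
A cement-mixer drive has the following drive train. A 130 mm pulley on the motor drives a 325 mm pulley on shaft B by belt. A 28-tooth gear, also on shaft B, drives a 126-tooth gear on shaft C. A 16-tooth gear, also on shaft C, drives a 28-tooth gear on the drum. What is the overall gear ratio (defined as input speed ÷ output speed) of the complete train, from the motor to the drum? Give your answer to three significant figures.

Each stage contributes driven/driver: belt 325/130 = 2.5, gear mesh 126/28 = 4.5, gear mesh 28/16 = 1.75.
Overall: 2.5 × 4.5 × 1.75 = 19.688.

19.7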